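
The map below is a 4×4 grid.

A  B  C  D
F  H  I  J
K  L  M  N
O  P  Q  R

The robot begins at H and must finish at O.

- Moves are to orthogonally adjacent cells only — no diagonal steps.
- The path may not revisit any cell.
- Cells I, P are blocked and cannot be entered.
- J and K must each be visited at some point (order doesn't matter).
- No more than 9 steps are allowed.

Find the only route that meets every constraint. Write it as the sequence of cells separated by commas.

H, B, C, D, J, N, M, L, K, O

Any route must reach J and K and still end at O within 9 moves, so the order of the required stops is forced.
Route from H: up to B, 2× right (reaching D), 2× down (reaching N), 3× left (reaching K), down to O — 9 moves in all.
Check: all required cells visited; 9 ≤ 9 moves.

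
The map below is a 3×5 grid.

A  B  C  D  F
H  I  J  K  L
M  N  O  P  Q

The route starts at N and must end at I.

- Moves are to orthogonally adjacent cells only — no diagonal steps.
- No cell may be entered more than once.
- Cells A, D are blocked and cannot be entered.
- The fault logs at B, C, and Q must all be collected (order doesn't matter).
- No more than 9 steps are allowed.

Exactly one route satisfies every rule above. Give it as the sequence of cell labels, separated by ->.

Any route must reach B, C, and Q and still end at I within 9 moves, so the order of the required stops is forced.
Route from N: right 3 to Q, up 1 to L, left 2 to J, up 1 to C, left 1 to B, down 1 to I — 9 moves in all.
Check: all required cells visited; 9 ≤ 9 moves.

N -> O -> P -> Q -> L -> K -> J -> C -> B -> I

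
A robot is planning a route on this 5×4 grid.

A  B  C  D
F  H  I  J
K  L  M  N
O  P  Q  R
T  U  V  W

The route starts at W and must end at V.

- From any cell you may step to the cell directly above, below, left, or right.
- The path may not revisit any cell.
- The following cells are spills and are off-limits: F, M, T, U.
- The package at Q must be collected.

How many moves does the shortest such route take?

3

Any route passes through Q somewhere between W and V. Summing Manhattan distances along the two legs (W → Q → V) gives a lower bound of 2 + 1 = 3 moves.
A route of 3 moves achieves this: W → R → Q → V.
Since 3 matches the lower bound, it is optimal.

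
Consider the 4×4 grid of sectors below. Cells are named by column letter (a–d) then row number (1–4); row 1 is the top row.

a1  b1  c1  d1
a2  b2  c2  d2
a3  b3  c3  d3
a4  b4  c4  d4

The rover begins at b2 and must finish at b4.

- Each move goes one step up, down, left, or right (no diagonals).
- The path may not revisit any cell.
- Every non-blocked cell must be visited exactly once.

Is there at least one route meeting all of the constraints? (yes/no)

Colour the cells like a checkerboard: each orthogonal step flips colour, so a Hamiltonian route alternates colours. Here there are 8 cells of one colour and 8 of the other, with start on the same colour as the goal — the counts and endpoints can't be arranged into an alternating sequence of length 16, so no Hamiltonian route exists.

no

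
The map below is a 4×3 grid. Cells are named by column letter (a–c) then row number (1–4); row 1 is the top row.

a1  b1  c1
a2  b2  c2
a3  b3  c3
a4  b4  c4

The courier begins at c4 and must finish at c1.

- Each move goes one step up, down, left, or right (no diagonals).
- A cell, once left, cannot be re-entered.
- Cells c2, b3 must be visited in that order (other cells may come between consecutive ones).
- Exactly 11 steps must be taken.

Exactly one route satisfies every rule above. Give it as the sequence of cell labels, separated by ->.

The waypoints must appear in the order c2, b3, with no cell reused.
Route from c4: 2× up (reaching c2), left to b2, 2× down (reaching b4), left to a4, 3× up (reaching a1), 2× right (reaching c1) — 11 moves in all.
Check: order respected (c2 at step 2, b3 at step 4); 11 moves as required.

c4 -> c3 -> c2 -> b2 -> b3 -> b4 -> a4 -> a3 -> a2 -> a1 -> b1 -> c1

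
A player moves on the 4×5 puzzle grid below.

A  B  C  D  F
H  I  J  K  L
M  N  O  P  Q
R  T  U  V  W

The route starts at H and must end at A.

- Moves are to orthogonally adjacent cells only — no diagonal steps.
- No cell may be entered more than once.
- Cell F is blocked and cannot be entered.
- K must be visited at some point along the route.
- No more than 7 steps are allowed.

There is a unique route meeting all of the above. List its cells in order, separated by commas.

H, I, J, K, D, C, B, A

Any route must reach K and still end at A within 7 moves, so the order of the required stops is forced.
Route from H: right 3 to K, up 1 to D, left 3 to A — 7 moves in all.
Check: all required cells visited; 7 ≤ 7 moves.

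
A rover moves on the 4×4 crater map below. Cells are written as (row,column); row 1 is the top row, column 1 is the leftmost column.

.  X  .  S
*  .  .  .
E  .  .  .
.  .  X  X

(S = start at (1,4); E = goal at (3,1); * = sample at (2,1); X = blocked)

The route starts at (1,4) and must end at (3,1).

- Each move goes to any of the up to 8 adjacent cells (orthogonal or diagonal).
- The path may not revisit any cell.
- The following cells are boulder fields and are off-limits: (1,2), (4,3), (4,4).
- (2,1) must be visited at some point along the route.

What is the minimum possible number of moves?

Any route passes through (2,1) somewhere between (1,4) and (3,1). Summing Chebyshev distances along the two legs ((1,4) → (2,1) → (3,1)) gives a lower bound of 3 + 1 = 4 moves.
A route of 4 moves achieves this: (1,4) → (1,3) → (2,2) → (2,1) → (3,1).
Since 4 matches the lower bound, it is optimal.

4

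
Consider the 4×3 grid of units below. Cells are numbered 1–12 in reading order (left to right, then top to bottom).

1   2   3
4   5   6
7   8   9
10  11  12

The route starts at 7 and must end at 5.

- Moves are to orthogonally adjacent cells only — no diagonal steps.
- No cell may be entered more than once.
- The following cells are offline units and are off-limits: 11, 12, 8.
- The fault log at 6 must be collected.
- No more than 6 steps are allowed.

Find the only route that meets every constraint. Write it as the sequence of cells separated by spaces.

7 4 1 2 3 6 5

Any route must reach 6 and still end at 5 within 6 moves, so the order of the required stops is forced.
Route from 7: up 2 to 1, right 2 to 3, down 1 to 6, left 1 to 5 — 6 moves in all.
Check: all required cells visited; 6 ≤ 6 moves.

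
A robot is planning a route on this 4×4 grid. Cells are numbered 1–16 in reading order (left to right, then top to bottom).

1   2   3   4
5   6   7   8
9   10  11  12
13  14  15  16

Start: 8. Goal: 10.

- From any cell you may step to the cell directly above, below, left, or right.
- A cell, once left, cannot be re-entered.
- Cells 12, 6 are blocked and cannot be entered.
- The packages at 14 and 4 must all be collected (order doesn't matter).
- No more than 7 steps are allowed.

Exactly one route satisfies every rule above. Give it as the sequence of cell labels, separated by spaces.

The 7-move cap with required stops at 14, 4 leaves no slack for detours.
Route from 8: up to 4, left to 3, 3× down (reaching 15), left to 14, up to 10 — 7 moves in all.
Check: all required cells visited; 7 ≤ 7 moves.

8 4 3 7 11 15 14 10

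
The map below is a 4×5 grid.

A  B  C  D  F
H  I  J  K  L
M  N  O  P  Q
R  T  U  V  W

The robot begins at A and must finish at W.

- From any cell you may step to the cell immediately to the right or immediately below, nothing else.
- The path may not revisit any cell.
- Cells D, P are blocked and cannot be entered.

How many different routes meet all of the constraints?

A right/down-only route from A to W makes exactly 3 down-moves and 4 right-moves in some order.
With no other constraints that would be C(7,3) = 35 routes.
Subtract routes through each blocked cell (inclusion–exclusion for overlaps): − through D: 4 − through P: 20 + through D&P: 2 → 13.
That gives 13 routes.

13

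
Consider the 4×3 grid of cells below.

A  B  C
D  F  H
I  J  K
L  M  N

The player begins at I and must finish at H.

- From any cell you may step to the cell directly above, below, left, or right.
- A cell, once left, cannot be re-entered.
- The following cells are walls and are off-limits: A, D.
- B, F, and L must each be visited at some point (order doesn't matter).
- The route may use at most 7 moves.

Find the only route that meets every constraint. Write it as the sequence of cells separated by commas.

The budget equals the shortest possible length, so every move has to be on a shortest route through the required cells.
Route from I: down to L, right to M, 3× up (reaching B), right to C, down to H — 7 moves in all.
Check: all required cells visited; 7 ≤ 7 moves.

I, L, M, J, F, B, C, H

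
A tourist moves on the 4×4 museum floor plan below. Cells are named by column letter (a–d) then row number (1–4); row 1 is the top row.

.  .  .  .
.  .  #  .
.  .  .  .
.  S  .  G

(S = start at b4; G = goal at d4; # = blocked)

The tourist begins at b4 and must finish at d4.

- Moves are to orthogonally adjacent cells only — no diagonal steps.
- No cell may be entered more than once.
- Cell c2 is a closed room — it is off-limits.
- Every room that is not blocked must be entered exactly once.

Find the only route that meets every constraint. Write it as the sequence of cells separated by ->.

b4 -> a4 -> a3 -> b3 -> b2 -> a2 -> a1 -> b1 -> c1 -> d1 -> d2 -> d3 -> c3 -> c4 -> d4

Need to visit all 15 open cells exactly once, starting at b4 and ending at d4.
Cell d2 has only two open neighbours (d1 and d3), so the path must pass straight through it: one of those is the cell it's entered from and the other is where it exits.
Route from b4: left to a4, up to a3, right to b3, up to b2, left to a2, up to a1, 3× right (reaching d1), 2× down (reaching d3), left to c3, down to c4, right to d4 — 14 moves in all.
Check: all 15 open cells covered.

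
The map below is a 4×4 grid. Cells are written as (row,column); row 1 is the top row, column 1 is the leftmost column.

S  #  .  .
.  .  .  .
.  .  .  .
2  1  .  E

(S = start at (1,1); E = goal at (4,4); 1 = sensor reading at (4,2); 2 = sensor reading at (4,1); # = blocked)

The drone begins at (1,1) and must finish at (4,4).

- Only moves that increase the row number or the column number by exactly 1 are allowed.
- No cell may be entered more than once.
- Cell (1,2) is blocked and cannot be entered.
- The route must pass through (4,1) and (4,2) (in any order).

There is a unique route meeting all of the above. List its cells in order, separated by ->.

Moves only go right or down, so the column and row indices never decrease.
Route from (1,1): 3× down (reaching (4,1)), 3× right (reaching (4,4)) — 6 moves in all.
Check: all required cells visited.

(1,1) -> (2,1) -> (3,1) -> (4,1) -> (4,2) -> (4,3) -> (4,4)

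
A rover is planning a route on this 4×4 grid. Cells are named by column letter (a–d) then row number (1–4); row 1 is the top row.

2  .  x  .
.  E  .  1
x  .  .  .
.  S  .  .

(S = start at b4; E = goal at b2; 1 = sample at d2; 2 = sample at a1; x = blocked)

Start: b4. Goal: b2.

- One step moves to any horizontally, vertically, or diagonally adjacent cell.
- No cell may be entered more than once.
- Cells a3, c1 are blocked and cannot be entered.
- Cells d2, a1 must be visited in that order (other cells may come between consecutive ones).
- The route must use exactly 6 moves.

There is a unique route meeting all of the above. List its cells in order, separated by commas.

The waypoints must appear in the order d2, a1, with no cell reused.
Route from b4: 2× up-right (reaching d2), left to c2, up-left to b1, left to a1, down-right to b2 — 6 moves in all.
Check: order respected (1 at step 2, 2 at step 5); 6 moves as required.

b4, c3, d2, c2, b1, a1, b2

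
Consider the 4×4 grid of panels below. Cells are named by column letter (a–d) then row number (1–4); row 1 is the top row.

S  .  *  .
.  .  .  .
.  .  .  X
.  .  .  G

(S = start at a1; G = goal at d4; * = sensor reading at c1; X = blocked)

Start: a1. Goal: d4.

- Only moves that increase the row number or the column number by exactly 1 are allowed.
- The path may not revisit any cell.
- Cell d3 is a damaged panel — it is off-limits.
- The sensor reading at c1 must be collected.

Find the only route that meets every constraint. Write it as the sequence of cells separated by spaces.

Moves only go right or down, so the column and row indices never decrease.
Route from a1: right 2 to c1, down 3 to c4, right 1 to d4 — 6 moves in all.
Check: all required cells visited.

a1 b1 c1 c2 c3 c4 d4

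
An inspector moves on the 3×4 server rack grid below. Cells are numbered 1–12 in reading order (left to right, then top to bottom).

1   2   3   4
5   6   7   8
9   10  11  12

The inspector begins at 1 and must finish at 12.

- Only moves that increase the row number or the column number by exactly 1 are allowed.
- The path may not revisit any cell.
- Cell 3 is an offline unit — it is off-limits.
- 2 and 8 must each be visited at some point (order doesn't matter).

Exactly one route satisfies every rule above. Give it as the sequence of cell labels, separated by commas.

1, 2, 6, 7, 8, 12

Moves only go right or down, so the column and row indices never decrease.
Route from 1: right to 2, down to 6, 2× right (reaching 8), down to 12 — 5 moves in all.
Check: all required cells visited.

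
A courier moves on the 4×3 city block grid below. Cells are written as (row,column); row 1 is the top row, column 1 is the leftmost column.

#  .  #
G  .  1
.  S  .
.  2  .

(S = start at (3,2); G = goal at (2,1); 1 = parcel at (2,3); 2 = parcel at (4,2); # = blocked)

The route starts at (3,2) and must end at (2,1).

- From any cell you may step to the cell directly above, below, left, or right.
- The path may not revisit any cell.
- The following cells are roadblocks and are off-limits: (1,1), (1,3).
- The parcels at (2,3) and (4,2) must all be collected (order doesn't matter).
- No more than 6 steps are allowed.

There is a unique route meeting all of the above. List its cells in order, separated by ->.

The 6-move cap with required stops at (2,3), (4,2) leaves no slack for detours.
Route from (3,2): down to (4,2), right to (4,3), 2× up (reaching (2,3)), 2× left (reaching (2,1)) — 6 moves in all.
Check: all required cells visited; 6 ≤ 6 moves.

(3,2) -> (4,2) -> (4,3) -> (3,3) -> (2,3) -> (2,2) -> (2,1)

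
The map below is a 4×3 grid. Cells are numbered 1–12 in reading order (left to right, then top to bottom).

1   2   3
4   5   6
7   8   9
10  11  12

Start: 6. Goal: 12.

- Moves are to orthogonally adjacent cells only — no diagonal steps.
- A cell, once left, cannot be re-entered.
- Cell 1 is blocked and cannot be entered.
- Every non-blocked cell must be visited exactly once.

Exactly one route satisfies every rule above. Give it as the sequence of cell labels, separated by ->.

Need to visit all 11 open cells exactly once, starting at 6 and ending at 12.
Cell 2 has only two open neighbours (5 and 3), so the path must pass straight through it: one of those is the cell it's entered from and the other is where it exits.
Route from 6: up to 3, left to 2, down to 5, left to 4, 2× down (reaching 10), right to 11, up to 8, right to 9, down to 12 — 10 moves in all.
Check: all 11 open cells covered.

6 -> 3 -> 2 -> 5 -> 4 -> 7 -> 10 -> 11 -> 8 -> 9 -> 12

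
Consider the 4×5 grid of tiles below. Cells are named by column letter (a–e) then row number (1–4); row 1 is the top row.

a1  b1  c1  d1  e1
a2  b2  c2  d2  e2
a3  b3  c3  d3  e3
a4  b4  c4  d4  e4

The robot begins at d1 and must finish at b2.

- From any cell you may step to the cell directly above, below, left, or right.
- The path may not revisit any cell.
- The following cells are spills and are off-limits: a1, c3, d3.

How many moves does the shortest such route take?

3

The Manhattan distance from d1 to b2 is |1−2| + |4−2| = 3, so at least 3 moves are needed.
A route of 3 moves achieves this: d1 → d2 → c2 → b2.
Since 3 matches the lower bound, it is optimal.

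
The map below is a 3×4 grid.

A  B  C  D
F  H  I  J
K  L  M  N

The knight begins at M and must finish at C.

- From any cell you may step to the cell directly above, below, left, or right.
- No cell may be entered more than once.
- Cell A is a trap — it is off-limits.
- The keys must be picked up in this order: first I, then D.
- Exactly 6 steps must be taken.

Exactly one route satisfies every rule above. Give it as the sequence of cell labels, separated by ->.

The waypoints must appear in the order I, D, with no cell reused.
Route from M: left 1 to L, up 1 to H, right 2 to J, up 1 to D, left 1 to C — 6 moves in all.
Check: order respected (I at step 3, D at step 5); 6 moves as required.

M -> L -> H -> I -> J -> D -> C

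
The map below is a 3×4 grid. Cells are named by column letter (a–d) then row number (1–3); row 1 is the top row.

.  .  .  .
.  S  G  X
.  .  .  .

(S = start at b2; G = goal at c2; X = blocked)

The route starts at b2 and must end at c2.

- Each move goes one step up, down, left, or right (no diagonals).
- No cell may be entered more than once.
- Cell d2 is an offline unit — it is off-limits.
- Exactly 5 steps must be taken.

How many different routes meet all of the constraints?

Need simple routes of exactly 5 moves from b2 to c2 (Manhattan distance 1, so 2 moves are spent on a detour and 2 undoing it).
Enumerating: b2 a2 a1 b1 c1 c2 | b2 a2 a3 b3 c3 c2.
That gives 2 routes.

2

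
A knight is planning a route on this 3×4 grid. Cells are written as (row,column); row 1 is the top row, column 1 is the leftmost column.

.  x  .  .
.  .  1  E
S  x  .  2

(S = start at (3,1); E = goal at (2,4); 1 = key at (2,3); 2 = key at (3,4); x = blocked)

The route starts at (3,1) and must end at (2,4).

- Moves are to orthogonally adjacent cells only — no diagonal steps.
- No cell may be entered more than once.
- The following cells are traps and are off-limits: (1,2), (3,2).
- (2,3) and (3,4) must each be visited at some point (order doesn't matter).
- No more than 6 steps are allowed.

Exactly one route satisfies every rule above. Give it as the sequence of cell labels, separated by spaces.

Any route must reach (2,3) and (3,4) and still end at (2,4) within 6 moves, so the order of the required stops is forced.
Route from (3,1): up to (2,1), 2× right (reaching (2,3)), down to (3,3), right to (3,4), up to (2,4) — 6 moves in all.
Check: all required cells visited; 6 ≤ 6 moves.

(3,1) (2,1) (2,2) (2,3) (3,3) (3,4) (2,4)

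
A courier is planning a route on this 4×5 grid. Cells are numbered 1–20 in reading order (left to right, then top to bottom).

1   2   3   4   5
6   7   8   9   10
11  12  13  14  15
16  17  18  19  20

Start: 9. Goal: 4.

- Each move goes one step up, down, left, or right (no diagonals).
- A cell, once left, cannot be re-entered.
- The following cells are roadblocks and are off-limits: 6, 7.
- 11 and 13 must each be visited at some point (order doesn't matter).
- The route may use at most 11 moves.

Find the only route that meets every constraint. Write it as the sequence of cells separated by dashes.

Any route must reach 11 and 13 and still end at 4 within 11 moves, so the order of the required stops is forced.
Route from 9: 2× down (reaching 19), 3× left (reaching 16), up to 11, 2× right (reaching 13), 2× up (reaching 3), right to 4 — 11 moves in all.
Check: all required cells visited; 11 ≤ 11 moves.

9 - 14 - 19 - 18 - 17 - 16 - 11 - 12 - 13 - 8 - 3 - 4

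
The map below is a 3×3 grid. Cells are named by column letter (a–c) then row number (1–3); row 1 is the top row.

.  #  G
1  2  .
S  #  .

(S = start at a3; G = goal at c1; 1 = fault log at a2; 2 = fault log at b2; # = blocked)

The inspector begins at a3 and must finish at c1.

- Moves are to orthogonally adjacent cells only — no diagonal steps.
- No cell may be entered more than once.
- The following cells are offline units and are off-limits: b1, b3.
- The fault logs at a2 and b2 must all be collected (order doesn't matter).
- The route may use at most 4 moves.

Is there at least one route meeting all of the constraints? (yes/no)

yes

One route that works: a3 → a2 → b2 → c2 → c1.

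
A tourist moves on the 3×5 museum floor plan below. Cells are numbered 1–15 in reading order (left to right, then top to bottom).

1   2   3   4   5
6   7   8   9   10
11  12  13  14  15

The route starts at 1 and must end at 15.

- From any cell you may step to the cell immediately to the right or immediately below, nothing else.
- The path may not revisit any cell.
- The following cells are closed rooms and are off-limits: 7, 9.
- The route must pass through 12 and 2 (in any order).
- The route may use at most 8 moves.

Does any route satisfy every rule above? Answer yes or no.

Right/down moves force the required cells to be taken in the order 2, 12. Every right/down route from 2 to 12 runs into a blocked cell, so that leg cannot be completed.

no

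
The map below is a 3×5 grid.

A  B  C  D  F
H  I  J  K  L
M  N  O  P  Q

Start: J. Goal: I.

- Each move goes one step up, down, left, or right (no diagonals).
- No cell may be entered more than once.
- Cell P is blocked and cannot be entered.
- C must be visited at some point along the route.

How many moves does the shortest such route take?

3

Any route passes through C somewhere between J and I. Summing Manhattan distances along the two legs (J → C → I) gives a lower bound of 1 + 2 = 3 moves.
A route of 3 moves achieves this: J → C → B → I.
Since 3 matches the lower bound, it is optimal.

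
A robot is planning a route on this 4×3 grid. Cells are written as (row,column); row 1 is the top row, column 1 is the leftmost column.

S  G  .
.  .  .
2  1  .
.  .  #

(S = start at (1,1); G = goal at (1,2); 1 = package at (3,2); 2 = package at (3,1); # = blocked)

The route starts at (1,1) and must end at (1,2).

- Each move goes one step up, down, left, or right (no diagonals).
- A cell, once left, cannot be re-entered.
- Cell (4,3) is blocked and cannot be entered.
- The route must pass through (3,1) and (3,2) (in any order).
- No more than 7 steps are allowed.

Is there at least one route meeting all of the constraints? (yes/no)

yes

One route that works: (1,1) → (2,1) → (3,1) → (3,2) → (2,2) → (1,2).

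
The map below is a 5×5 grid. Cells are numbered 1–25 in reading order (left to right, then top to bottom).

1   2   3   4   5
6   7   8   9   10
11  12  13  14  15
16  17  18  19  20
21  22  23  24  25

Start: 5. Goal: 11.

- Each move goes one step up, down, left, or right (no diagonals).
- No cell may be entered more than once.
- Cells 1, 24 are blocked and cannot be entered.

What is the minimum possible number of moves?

6

The Manhattan distance from 5 to 11 is |1−3| + |5−1| = 6, so at least 6 moves are needed.
A route of 6 moves achieves this: 5 → 10 → 15 → 14 → 13 → 12 → 11.
Since 6 matches the lower bound, it is optimal.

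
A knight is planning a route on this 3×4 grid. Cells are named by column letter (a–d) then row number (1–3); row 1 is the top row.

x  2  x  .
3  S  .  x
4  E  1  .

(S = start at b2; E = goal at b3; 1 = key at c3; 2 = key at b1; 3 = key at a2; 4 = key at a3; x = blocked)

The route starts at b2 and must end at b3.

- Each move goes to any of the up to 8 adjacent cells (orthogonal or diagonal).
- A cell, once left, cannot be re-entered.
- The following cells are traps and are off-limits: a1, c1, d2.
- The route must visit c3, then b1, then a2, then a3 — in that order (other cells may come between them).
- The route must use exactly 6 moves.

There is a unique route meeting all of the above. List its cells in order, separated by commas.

b2, c3, c2, b1, a2, a3, b3

The waypoints must appear in the order c3, b1, a2, a3, with no cell reused.
Route from b2: down-right 1 to c3, up 1 to c2, up-left 1 to b1, down-left 1 to a2, down 1 to a3, right 1 to b3 — 6 moves in all.
Check: order respected (1 at step 1, 2 at step 3, 3 at step 4, 4 at step 5); 6 moves as required.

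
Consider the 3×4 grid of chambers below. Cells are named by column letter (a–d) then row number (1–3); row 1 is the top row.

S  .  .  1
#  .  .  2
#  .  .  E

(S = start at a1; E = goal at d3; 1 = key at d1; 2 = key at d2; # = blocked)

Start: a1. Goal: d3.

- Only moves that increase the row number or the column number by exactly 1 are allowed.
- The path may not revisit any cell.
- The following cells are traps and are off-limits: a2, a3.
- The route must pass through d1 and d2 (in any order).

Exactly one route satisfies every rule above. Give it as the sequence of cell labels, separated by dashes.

a1 - b1 - c1 - d1 - d2 - d3

Moves only go right or down, so the column and row indices never decrease.
Route from a1: right 3 to d1, down 2 to d3 — 5 moves in all.
Check: all required cells visited.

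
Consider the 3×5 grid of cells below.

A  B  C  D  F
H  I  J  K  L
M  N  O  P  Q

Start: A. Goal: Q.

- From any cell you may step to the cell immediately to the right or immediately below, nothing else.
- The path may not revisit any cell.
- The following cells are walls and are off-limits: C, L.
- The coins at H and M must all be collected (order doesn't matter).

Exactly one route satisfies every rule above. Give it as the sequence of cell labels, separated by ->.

A -> H -> M -> N -> O -> P -> Q

Moves only go right or down, so the column and row indices never decrease.
Route from A: down 2 to M, right 4 to Q — 6 moves in all.
Check: all required cells visited.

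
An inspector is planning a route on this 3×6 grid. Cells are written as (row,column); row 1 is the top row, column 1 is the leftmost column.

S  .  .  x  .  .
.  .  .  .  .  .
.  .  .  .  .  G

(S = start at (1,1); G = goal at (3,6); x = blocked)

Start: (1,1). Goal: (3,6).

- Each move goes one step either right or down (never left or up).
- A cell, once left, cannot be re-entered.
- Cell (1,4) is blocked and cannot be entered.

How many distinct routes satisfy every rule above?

A right/down-only route from (1,1) to (3,6) makes exactly 2 down-moves and 5 right-moves in some order.
With no other constraints that would be C(7,2) = 21 routes.
Subtract routes through each blocked cell (inclusion–exclusion for overlaps): − through (1,4): 6 → 15.
That gives 15 routes.

15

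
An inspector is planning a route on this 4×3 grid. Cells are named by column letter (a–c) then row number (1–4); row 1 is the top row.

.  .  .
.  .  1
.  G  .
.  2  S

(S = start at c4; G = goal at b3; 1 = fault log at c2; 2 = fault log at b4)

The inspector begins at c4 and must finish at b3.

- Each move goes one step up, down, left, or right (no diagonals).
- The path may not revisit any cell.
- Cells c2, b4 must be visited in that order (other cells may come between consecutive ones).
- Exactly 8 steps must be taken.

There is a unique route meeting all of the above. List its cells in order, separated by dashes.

c4 - c3 - c2 - b2 - a2 - a3 - a4 - b4 - b3

The waypoints must appear in the order c2, b4, with no cell reused.
Route from c4: 2× up (reaching c2), 2× left (reaching a2), 2× down (reaching a4), right to b4, up to b3 — 8 moves in all.
Check: order respected (1 at step 2, 2 at step 7); 8 moves as required.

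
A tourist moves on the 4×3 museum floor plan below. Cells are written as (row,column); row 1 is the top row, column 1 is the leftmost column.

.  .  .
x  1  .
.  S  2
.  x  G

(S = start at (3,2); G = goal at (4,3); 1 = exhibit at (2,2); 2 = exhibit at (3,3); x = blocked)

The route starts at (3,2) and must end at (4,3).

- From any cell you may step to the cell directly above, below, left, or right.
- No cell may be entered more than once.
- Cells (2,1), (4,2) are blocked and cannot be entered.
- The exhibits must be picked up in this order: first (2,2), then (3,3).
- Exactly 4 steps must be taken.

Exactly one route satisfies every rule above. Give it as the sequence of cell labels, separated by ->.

The waypoints must appear in the order (2,2), (3,3), with no cell reused.
Route from (3,2): up to (2,2), right to (2,3), 2× down (reaching (4,3)) — 4 moves in all.
Check: order respected (1 at step 1, 2 at step 3); 4 moves as required.

(3,2) -> (2,2) -> (2,3) -> (3,3) -> (4,3)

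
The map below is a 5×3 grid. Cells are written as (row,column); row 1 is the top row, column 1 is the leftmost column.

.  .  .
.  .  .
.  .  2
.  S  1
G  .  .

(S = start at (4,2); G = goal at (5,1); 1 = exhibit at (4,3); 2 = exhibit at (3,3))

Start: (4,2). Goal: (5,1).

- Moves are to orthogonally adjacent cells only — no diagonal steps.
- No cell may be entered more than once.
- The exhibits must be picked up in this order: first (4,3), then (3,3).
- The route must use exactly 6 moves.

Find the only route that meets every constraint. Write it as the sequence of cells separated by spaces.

(4,2) (4,3) (3,3) (3,2) (3,1) (4,1) (5,1)

The waypoints must appear in the order (4,3), (3,3), with no cell reused.
Route from (4,2): right to (4,3), up to (3,3), 2× left (reaching (3,1)), 2× down (reaching (5,1)) — 6 moves in all.
Check: order respected (1 at step 1, 2 at step 2); 6 moves as required.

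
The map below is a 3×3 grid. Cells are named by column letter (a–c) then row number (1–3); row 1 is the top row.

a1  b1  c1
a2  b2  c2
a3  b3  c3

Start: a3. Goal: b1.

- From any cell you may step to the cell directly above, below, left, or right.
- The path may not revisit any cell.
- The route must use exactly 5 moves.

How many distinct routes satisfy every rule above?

Need simple routes of exactly 5 moves from a3 to b1 (Manhattan distance 3, so 1 moves are spent on a detour and 1 undoing it).
Enumerating: a3 a2 b2 c2 c1 b1 | a3 b3 b2 a2 a1 b1 | a3 b3 b2 c2 c1 b1 | a3 b3 c3 c2 c1 b1 | a3 b3 c3 c2 b2 b1.
That gives 5 routes.

5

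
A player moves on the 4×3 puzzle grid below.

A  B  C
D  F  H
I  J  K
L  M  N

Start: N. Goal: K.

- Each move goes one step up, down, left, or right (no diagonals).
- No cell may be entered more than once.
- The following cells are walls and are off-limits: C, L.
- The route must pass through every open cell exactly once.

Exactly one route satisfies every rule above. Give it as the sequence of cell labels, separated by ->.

N -> M -> J -> I -> D -> A -> B -> F -> H -> K

Need to visit all 10 open cells exactly once, starting at N and ending at K.
Route from N: left to M, up to J, left to I, 2× up (reaching A), right to B, down to F, right to H, down to K — 9 moves in all.
Check: all 10 open cells covered.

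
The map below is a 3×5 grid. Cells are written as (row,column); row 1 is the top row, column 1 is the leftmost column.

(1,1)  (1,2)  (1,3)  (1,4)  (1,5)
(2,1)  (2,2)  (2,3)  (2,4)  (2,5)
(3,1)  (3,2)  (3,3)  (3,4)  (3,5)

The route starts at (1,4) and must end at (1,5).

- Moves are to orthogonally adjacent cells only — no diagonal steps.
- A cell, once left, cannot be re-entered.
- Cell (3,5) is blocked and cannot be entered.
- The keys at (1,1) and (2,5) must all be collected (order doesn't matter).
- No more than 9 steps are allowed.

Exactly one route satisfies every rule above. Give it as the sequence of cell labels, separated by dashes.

(1,4) - (1,3) - (1,2) - (1,1) - (2,1) - (2,2) - (2,3) - (2,4) - (2,5) - (1,5)

The budget equals the shortest possible length, so every move has to be on a shortest route through the required cells.
Route from (1,4): 3× left (reaching (1,1)), down to (2,1), 4× right (reaching (2,5)), up to (1,5) — 9 moves in all.
Check: all required cells visited; 9 ≤ 9 moves.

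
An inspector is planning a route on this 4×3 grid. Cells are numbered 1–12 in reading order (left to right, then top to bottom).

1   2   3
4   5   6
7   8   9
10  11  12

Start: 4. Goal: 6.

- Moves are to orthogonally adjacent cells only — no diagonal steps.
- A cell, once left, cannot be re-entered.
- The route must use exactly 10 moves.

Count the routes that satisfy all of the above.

2

Need simple routes of exactly 10 moves from 4 to 6 (Manhattan distance 2, so 4 moves are spent on a detour and 4 undoing it).
Enumerating: 4 1 2 5 8 7 10 11 12 9 6 | 4 7 10 11 12 9 8 5 2 3 6.
That gives 2 routes.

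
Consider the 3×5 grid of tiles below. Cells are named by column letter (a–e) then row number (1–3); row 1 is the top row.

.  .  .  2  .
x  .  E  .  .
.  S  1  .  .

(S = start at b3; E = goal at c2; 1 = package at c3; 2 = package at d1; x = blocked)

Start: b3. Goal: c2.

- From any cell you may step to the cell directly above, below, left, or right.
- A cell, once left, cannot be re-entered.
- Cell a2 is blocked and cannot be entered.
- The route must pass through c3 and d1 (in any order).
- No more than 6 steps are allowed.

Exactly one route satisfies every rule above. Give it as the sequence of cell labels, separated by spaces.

Any route must reach c3 and d1 and still end at c2 within 6 moves, so the order of the required stops is forced.
Route from b3: right 2 to d3, up 2 to d1, left 1 to c1, down 1 to c2 — 6 moves in all.
Check: all required cells visited; 6 ≤ 6 moves.

b3 c3 d3 d2 d1 c1 c2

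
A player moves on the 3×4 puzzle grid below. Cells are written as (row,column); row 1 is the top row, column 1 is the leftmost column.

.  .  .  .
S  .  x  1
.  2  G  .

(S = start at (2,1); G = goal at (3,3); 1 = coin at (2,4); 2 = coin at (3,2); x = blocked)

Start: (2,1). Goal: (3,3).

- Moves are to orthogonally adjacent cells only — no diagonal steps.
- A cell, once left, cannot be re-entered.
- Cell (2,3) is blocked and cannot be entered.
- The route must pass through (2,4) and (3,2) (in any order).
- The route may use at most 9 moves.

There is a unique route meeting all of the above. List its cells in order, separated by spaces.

Any route must reach (2,4) and (3,2) and still end at (3,3) within 9 moves, so the order of the required stops is forced.
Route from (2,1): down to (3,1), right to (3,2), 2× up (reaching (1,2)), 2× right (reaching (1,4)), 2× down (reaching (3,4)), left to (3,3) — 9 moves in all.
Check: all required cells visited; 9 ≤ 9 moves.

(2,1) (3,1) (3,2) (2,2) (1,2) (1,3) (1,4) (2,4) (3,4) (3,3)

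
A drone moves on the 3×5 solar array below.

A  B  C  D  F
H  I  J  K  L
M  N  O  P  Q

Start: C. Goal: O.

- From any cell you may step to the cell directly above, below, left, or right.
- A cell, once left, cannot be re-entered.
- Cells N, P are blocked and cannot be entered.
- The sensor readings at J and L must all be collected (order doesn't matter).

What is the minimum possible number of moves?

6

Any route passes through J and L in some order between C and O. Summing Manhattan distances along each leg and taking the cheapest ordering (C → L → J → O) gives a lower bound of 3 + 2 + 1 = 6 moves.
A route of 6 moves achieves this: C → D → F → L → K → J → O.
Since 6 matches the lower bound, it is optimal.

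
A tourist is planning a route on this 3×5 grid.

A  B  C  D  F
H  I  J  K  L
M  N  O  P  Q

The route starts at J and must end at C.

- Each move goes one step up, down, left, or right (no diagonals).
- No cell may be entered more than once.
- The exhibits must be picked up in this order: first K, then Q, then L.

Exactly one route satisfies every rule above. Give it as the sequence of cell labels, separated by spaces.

The waypoints must appear in the order K, Q, L, with no cell reused.
Route from J: right 1 to K, down 1 to P, right 1 to Q, up 2 to F, left 2 to C — 7 moves in all.
Check: order respected (K at step 1, Q at step 3, L at step 4).

J K P Q L F D C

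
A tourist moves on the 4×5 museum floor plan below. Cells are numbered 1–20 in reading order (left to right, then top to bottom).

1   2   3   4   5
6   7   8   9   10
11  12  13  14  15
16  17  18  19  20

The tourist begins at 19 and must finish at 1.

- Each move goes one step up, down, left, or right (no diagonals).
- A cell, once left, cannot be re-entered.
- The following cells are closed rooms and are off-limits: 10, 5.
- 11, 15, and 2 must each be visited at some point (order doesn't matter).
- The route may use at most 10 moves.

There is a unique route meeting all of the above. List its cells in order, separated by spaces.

19 20 15 14 13 12 11 6 7 2 1

Any route must reach 11, 15, and 2 and still end at 1 within 10 moves, so the order of the required stops is forced.
Route from 19: right 1 to 20, up 1 to 15, left 4 to 11, up 1 to 6, right 1 to 7, up 1 to 2, left 1 to 1 — 10 moves in all.
Check: all required cells visited; 10 ≤ 10 moves.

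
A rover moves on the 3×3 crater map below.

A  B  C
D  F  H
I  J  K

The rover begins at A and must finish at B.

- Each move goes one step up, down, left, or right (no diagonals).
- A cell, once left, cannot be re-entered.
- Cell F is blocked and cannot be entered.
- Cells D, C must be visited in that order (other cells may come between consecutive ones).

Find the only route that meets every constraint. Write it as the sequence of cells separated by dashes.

The waypoints must appear in the order D, C, with no cell reused.
Route from A: 2× down (reaching I), 2× right (reaching K), 2× up (reaching C), left to B — 7 moves in all.
Check: order respected (D at step 1, C at step 6).

A - D - I - J - K - H - C - B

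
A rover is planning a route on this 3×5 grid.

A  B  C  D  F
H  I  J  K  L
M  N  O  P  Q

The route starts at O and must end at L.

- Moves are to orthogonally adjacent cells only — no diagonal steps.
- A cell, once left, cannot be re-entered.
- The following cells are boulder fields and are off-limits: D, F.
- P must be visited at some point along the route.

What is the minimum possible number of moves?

3

Any route passes through P somewhere between O and L. Summing Manhattan distances along the two legs (O → P → L) gives a lower bound of 1 + 2 = 3 moves.
A route of 3 moves achieves this: O → P → K → L.
Since 3 matches the lower bound, it is optimal.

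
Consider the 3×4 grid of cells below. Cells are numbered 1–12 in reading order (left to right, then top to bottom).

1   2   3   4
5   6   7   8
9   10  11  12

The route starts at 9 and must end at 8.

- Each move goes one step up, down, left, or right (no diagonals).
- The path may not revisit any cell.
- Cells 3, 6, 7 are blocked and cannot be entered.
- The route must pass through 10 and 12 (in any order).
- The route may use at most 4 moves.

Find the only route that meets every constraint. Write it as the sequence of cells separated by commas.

9, 10, 11, 12, 8

The budget equals the shortest possible length, so every move has to be on a shortest route through the required cells.
Route from 9: 3× right (reaching 12), up to 8 — 4 moves in all.
Check: all required cells visited; 4 ≤ 4 moves.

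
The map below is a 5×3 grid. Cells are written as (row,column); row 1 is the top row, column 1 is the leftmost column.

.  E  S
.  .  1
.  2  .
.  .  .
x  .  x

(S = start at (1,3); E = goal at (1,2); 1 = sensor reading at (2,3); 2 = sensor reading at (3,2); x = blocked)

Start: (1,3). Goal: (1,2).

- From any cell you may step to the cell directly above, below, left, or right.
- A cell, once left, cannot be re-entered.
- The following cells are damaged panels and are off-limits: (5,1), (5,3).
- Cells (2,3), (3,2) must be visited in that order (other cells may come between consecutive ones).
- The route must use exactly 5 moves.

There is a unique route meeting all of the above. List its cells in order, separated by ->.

(1,3) -> (2,3) -> (3,3) -> (3,2) -> (2,2) -> (1,2)

The waypoints must appear in the order (2,3), (3,2), with no cell reused.
Route from (1,3): 2× down (reaching (3,3)), left to (3,2), 2× up (reaching (1,2)) — 5 moves in all.
Check: order respected (1 at step 1, 2 at step 3); 5 moves as required.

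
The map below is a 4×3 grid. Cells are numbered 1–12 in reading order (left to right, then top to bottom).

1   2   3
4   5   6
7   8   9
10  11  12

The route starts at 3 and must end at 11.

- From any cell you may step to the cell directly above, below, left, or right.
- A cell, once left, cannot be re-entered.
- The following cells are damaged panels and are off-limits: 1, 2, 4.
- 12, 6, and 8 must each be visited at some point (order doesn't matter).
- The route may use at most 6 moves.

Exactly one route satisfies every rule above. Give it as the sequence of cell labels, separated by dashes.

3 - 6 - 5 - 8 - 9 - 12 - 11

Any route must reach 12, 6, and 8 and still end at 11 within 6 moves, so the order of the required stops is forced.
Route from 3: down 1 to 6, left 1 to 5, down 1 to 8, right 1 to 9, down 1 to 12, left 1 to 11 — 6 moves in all.
Check: all required cells visited; 6 ≤ 6 moves.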